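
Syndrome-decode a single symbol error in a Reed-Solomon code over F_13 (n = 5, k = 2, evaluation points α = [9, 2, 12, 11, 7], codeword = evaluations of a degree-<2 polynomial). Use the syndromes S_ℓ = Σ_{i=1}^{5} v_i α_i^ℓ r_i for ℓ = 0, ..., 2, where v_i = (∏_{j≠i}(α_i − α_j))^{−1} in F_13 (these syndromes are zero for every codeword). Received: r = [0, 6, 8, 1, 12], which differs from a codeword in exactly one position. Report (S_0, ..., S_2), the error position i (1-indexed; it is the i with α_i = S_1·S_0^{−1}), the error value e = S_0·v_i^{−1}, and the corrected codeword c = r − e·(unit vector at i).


S = (4, 8, 3), error at position 2, error magnitude e = 3, c = [0, 3, 8, 1, 12].

Step 1: column multipliers v_i = (∏_{j≠i}(α_i − α_j))^{−1} mod 13.
  i = 1 (α = 9): (9−2)(9−12)(9−11)(9−7) = 7·(−3)·(−2)·2 = 84 ≡ 6, so v_1 = 6^{−1} = 11 (mod 13).
  i = 2 (α = 2): (2−9)(2−12)(2−11)(2−7) = (−7)·(−10)·(−9)·(−5) = 3150 ≡ 4, so v_2 = 4^{−1} = 10 (mod 13).
  i = 3 (α = 12): (12−9)(12−2)(12−11)(12−7) = 3·10·1·5 = 150 ≡ 7, so v_3 = 7^{−1} = 2 (mod 13).
  i = 4 (α = 11): (11−9)(11−2)(11−12)(11−7) = 2·9·(−1)·4 = −72 ≡ 6, so v_4 = 6^{−1} = 11 (mod 13).
  i = 5 (α = 7): (7−9)(7−2)(7−12)(7−11) = (−2)·5·(−5)·(−4) = −200 ≡ 8, so v_5 = 8^{−1} = 5 (mod 13).
  v = [11, 10, 2, 11, 5].
Step 2: syndromes of r = [0, 6, 8, 1, 12] (all sums mod 13).
  S_0 = Σ v_i r_i = 11·0 + 10·6 + 2·8 + 11·1 + 5·12 = 147 ≡ 4.
  S_1 = Σ v_i α_i r_i = 11·9·0 + 10·2·6 + 2·12·8 + 11·11·1 + 5·7·12 = 853 ≡ 8.
  α_i^2 mod 13 = [3, 4, 1, 4, 10].
  S_2 = Σ v_i α_i^2 r_i = 11·3·0 + 10·4·6 + 2·1·8 + 11·4·1 + 5·10·12 = 900 ≡ 3.
  S = (4, 8, 3) ≠ 0, so r is not a codeword (an error is present).
Step 3: locate the error. For a single error e at position i, S_ℓ = v_i·e·α_i^ℓ, so α_err = S_1/S_0.
  S_0^{−1} = 4^{−1} = 10 (mod 13), so α_err = 8·10 = 80 ≡ 2 = α_2. Error position i = 2.
  Consistency check: S_2/S_1 = 3·5 = 15 ≡ 2 = α_err ✓ (single-error assumption holds).
Step 4: error magnitude e = S_0/v_2 = S_0·∏_{j≠2}(α_2 − α_j) = 4·4 = 16 ≡ 3 (mod 13).
Step 5: correct position 2: c_2 = r_2 − e = 6 − 3 ≡ 3 (mod 13). Hence c = [0, 3, 8, 1, 12].
  Check: interpolating c through the α_i gives m(x) = 2 + 7·x (degree < 2) with m(α_i) = c_i for every i, so c is indeed a codeword.


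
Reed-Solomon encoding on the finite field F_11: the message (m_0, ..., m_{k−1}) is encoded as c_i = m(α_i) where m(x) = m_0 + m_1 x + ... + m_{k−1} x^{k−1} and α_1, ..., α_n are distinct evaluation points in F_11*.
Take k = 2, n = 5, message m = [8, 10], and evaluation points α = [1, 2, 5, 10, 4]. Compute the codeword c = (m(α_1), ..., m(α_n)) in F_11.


c = [7, 6, 3, 9, 4]

Message polynomial: m(x) = 8 + 10·x (mod 11).
For each evaluation point α_i, compute m(α_i) mod 11:
  α_1 = 1: Horner steps 10 → 7, so m(1) = 7.
  α_2 = 2: Horner steps 10 → 6, so m(2) = 6.
  α_3 = 5: Horner steps 10 → 3, so m(5) = 3.
  α_4 = 10: Horner steps 10 → 9, so m(10) = 9.
  α_5 = 4: Horner steps 10 → 4, so m(4) = 4.
Codeword c = [7, 6, 3, 9, 4] ∈ F_11^5.


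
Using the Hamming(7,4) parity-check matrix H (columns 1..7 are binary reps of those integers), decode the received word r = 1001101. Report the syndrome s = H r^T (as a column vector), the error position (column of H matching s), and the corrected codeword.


s = (1, 1, 1)^T, error position = 7, corrected codeword c = 1001100

Compute s = H r^T mod 2 one row at a time:
  s_1 = 1 + 1 + 0 + 1 = 3 ≡ 1 (mod 2).
  s_2 = 0 + 0 + 0 + 1 = 1 ≡ 1 (mod 2).
  s_3 = 1 + 0 + 1 + 1 = 3 ≡ 1 (mod 2).
s = (1, 1, 1)^T — this equals column 7 of H (binary 111), so error is at position 7.
Correct: flip bit 7 of r = 1001101 to get c = 1001100.


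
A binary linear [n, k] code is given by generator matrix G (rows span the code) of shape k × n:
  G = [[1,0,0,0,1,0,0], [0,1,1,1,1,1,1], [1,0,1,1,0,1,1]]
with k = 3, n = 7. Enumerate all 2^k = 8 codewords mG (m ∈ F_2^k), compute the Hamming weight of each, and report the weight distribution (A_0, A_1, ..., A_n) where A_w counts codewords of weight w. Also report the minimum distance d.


Weight distribution: A_0 = 1, A_1 = 1, A_2 = 1, A_3 = 1, A_5 = 2, A_6 = 2. Minimum distance d = 1.

Enumerate all 2^3 = 8 messages m ∈ F_2^3.
For each, compute codeword c = mG in F_2^7, then tally its weight.
  m = 000 → c = 0000000, weight = 0.
  m = 100 → c = 1000100, weight = 2.
  m = 010 → c = 0111111, weight = 6.
  m = 110 → c = 1111011, weight = 6.
  m = 001 → c = 1011011, weight = 5.
  m = 101 → c = 0011111, weight = 5.
  m = 011 → c = 1100100, weight = 3.
  m = 111 → c = 0100000, weight = 1.
Tally weights:
  weight 0: 1 codewords.
  weight 1: 1 codewords.
  weight 2: 1 codewords.
  weight 3: 1 codewords.
  weight 5: 2 codewords.
  weight 6: 2 codewords.
Minimum distance d = smallest w > 0 with A_w > 0 = 1.
Sanity: Σ A_w = 8 = 2^3 = 8 ✓.


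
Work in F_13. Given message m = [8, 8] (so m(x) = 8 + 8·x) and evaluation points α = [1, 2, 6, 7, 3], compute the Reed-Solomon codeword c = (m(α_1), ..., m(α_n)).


c = [3, 11, 4, 12, 6]

Message polynomial: m(x) = 8 + 8·x (mod 13).
For each evaluation point α_i, compute m(α_i) mod 13:
  α_1 = 1: Horner steps 8 → 3, so m(1) = 3.
  α_2 = 2: Horner steps 8 → 11, so m(2) = 11.
  α_3 = 6: Horner steps 8 → 4, so m(6) = 4.
  α_4 = 7: Horner steps 8 → 12, so m(7) = 12.
  α_5 = 3: Horner steps 8 → 6, so m(3) = 6.
Codeword c = [3, 11, 4, 12, 6] ∈ F_13^5.


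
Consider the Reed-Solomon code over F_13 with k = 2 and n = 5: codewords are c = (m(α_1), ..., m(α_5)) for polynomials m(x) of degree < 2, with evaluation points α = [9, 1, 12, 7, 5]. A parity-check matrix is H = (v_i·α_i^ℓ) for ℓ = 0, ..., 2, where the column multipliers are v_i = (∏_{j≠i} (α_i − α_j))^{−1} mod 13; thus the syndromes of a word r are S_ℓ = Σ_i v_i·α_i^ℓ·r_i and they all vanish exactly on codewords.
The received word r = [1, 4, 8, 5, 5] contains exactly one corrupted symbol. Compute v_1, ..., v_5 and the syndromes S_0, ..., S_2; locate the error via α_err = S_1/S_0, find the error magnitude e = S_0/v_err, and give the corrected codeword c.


S = (10, 11, 3), error at position 5, error magnitude e = 9, c = [1, 4, 8, 5, 9].

Step 1: column multipliers v_i = (∏_{j≠i}(α_i − α_j))^{−1} mod 13.
  i = 1 (α = 9): (9−1)(9−12)(9−7)(9−5) = 8·(−3)·2·4 = −192 ≡ 3, so v_1 = 3^{−1} = 9 (mod 13).
  i = 2 (α = 1): (1−9)(1−12)(1−7)(1−5) = (−8)·(−11)·(−6)·(−4) = 2112 ≡ 6, so v_2 = 6^{−1} = 11 (mod 13).
  i = 3 (α = 12): (12−9)(12−1)(12−7)(12−5) = 3·11·5·7 = 1155 ≡ 11, so v_3 = 11^{−1} = 6 (mod 13).
  i = 4 (α = 7): (7−9)(7−1)(7−12)(7−5) = (−2)·6·(−5)·2 = 120 ≡ 3, so v_4 = 3^{−1} = 9 (mod 13).
  i = 5 (α = 5): (5−9)(5−1)(5−12)(5−7) = (−4)·4·(−7)·(−2) = −224 ≡ 10, so v_5 = 10^{−1} = 4 (mod 13).
  v = [9, 11, 6, 9, 4].
Step 2: syndromes of r = [1, 4, 8, 5, 5] (all sums mod 13).
  S_0 = Σ v_i r_i = 9·1 + 11·4 + 6·8 + 9·5 + 4·5 = 166 ≡ 10.
  S_1 = Σ v_i α_i r_i = 9·9·1 + 11·1·4 + 6·12·8 + 9·7·5 + 4·5·5 = 1116 ≡ 11.
  α_i^2 mod 13 = [3, 1, 1, 10, 12].
  S_2 = Σ v_i α_i^2 r_i = 9·3·1 + 11·1·4 + 6·1·8 + 9·10·5 + 4·12·5 = 809 ≡ 3.
  S = (10, 11, 3) ≠ 0, so r is not a codeword (an error is present).
Step 3: locate the error. For a single error e at position i, S_ℓ = v_i·e·α_i^ℓ, so α_err = S_1/S_0.
  S_0^{−1} = 10^{−1} = 4 (mod 13), so α_err = 11·4 = 44 ≡ 5 = α_5. Error position i = 5.
  Consistency check: S_2/S_1 = 3·6 = 18 ≡ 5 = α_err ✓ (single-error assumption holds).
Step 4: error magnitude e = S_0/v_5 = S_0·∏_{j≠5}(α_5 − α_j) = 10·10 = 100 ≡ 9 (mod 13).
Step 5: correct position 5: c_5 = r_5 − e = 5 − 9 ≡ 9 (mod 13). Hence c = [1, 4, 8, 5, 9].
  Check: interpolating c through the α_i gives m(x) = 6 + 11·x (degree < 2) with m(α_i) = c_i for every i, so c is indeed a codeword.


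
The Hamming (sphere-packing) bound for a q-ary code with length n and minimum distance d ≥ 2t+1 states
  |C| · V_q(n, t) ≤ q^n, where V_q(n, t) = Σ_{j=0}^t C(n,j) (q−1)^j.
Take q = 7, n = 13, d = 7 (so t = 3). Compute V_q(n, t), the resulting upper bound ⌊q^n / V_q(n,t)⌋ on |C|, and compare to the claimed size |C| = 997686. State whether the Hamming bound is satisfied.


V_q(n, t) = 64663, q^n = 96889010407, Hamming bound = 1498368, |C| = 997686 ≤ bound (satisfied).

Step 1: Compute V_q(n, t) = Σ_{j=0}^3 C(n, j) (q−1)^j.
  j = 0: C(13,0)·(6)^0 = 1·1 = 1.
  j = 1: C(13,1)·(6)^1 = 13·6 = 78.
  j = 2: C(13,2)·(6)^2 = 78·36 = 2808.
  j = 3: C(13,3)·(6)^3 = 286·216 = 61776.
  V_q(n, t) = 1 + 78 + 2808 + 61776 = 64663.
Step 2: q^n = 7^13 = 96889010407.
Step 3: Hamming bound ⌊q^n / V_q(n,t)⌋ = ⌊96889010407/64663⌋ = 1498368.
Step 4: Compare |C| = 997686 to 1498368: satisfied.
The claimed |C| lies below the Hamming bound.


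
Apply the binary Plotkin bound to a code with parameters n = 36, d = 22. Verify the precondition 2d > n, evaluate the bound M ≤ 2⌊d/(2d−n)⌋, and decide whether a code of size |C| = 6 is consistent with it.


Plotkin bound M ≤ 4; given |C| = 6 > bound (violated).

Check applicability: 2d = 44, n = 36.
2d − n = 8 > 0, so Plotkin applies.
Compute d/(2d−n) = 22/8 ≈ 2.7500.
⌊d/(2d−n)⌋ = 2.
Plotkin bound: M ≤ 2·2 = 4.
Given |C| = 6, check: VIOLATED.
This |C| is above the Plotkin bound, so no binary code with n = 36, d = 22 and 6 codewords exists.


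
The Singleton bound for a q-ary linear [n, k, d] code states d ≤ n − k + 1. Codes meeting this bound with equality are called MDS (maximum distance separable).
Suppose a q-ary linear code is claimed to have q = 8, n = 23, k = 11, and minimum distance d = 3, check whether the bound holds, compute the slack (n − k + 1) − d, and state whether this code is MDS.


Singleton RHS = n − k + 1 = 13, slack = 10, bound satisfied, not MDS.

Singleton bound: d ≤ n − k + 1.
Here n = 23, k = 11, so n − k + 1 = 13.
Given d = 3, check d ≤ 13: YES.
Slack = (n − k + 1) − d = 10.
The code is NOT MDS (slack = 10 > 0).
Description: the claimed parameters are [23, 11, 3]_8; such a code would be non-MDS.


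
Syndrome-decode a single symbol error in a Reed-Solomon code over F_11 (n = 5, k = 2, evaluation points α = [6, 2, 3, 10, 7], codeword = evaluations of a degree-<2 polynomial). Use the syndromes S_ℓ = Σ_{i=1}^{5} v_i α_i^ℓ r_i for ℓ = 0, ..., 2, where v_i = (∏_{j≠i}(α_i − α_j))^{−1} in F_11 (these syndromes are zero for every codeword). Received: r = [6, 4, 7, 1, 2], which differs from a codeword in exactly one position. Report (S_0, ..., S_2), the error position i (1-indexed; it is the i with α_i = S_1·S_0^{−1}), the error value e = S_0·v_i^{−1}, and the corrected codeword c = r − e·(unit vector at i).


S = (8, 5, 10), error at position 2, error magnitude e = 4, c = [6, 0, 7, 1, 2].

Step 1: column multipliers v_i = (∏_{j≠i}(α_i − α_j))^{−1} mod 11.
  i = 1 (α = 6): (6−2)(6−3)(6−10)(6−7) = 4·3·(−4)·(−1) = 48 ≡ 4, so v_1 = 4^{−1} = 3 (mod 11).
  i = 2 (α = 2): (2−6)(2−3)(2−10)(2−7) = (−4)·(−1)·(−8)·(−5) = 160 ≡ 6, so v_2 = 6^{−1} = 2 (mod 11).
  i = 3 (α = 3): (3−6)(3−2)(3−10)(3−7) = (−3)·1·(−7)·(−4) = −84 ≡ 4, so v_3 = 4^{−1} = 3 (mod 11).
  i = 4 (α = 10): (10−6)(10−2)(10−3)(10−7) = 4·8·7·3 = 672 ≡ 1, so v_4 = 1^{−1} = 1 (mod 11).
  i = 5 (α = 7): (7−6)(7−2)(7−3)(7−10) = 1·5·4·(−3) = −60 ≡ 6, so v_5 = 6^{−1} = 2 (mod 11).
  v = [3, 2, 3, 1, 2].
Step 2: syndromes of r = [6, 4, 7, 1, 2] (all sums mod 11).
  S_0 = Σ v_i r_i = 3·6 + 2·4 + 3·7 + 1·1 + 2·2 = 52 ≡ 8.
  S_1 = Σ v_i α_i r_i = 3·6·6 + 2·2·4 + 3·3·7 + 1·10·1 + 2·7·2 = 225 ≡ 5.
  α_i^2 mod 11 = [3, 4, 9, 1, 5].
  S_2 = Σ v_i α_i^2 r_i = 3·3·6 + 2·4·4 + 3·9·7 + 1·1·1 + 2·5·2 = 296 ≡ 10.
  S = (8, 5, 10) ≠ 0, so r is not a codeword (an error is present).
Step 3: locate the error. For a single error e at position i, S_ℓ = v_i·e·α_i^ℓ, so α_err = S_1/S_0.
  S_0^{−1} = 8^{−1} = 7 (mod 11), so α_err = 5·7 = 35 ≡ 2 = α_2. Error position i = 2.
  Consistency check: S_2/S_1 = 10·9 = 90 ≡ 2 = α_err ✓ (single-error assumption holds).
Step 4: error magnitude e = S_0/v_2 = S_0·∏_{j≠2}(α_2 − α_j) = 8·6 = 48 ≡ 4 (mod 11).
Step 5: correct position 2: c_2 = r_2 − e = 4 − 4 ≡ 0 (mod 11). Hence c = [6, 0, 7, 1, 2].
  Check: interpolating c through the α_i gives m(x) = 8 + 7·x (degree < 2) with m(α_i) = c_i for every i, so c is indeed a codeword.


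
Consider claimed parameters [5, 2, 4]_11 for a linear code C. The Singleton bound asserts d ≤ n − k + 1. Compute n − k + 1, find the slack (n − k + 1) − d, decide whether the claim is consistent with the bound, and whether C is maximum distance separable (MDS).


Singleton RHS = n − k + 1 = 4, slack = 0, bound satisfied, MDS.

Singleton bound: d ≤ n − k + 1.
Here n = 5, k = 2, so n − k + 1 = 4.
Given d = 4, check d ≤ 4: YES.
Slack = (n − k + 1) − d = 0.
The code is MDS (slack = 0).
Description: the claimed parameters are [5, 2, 4]_11; such a code would be MDS (meets Singleton bound).


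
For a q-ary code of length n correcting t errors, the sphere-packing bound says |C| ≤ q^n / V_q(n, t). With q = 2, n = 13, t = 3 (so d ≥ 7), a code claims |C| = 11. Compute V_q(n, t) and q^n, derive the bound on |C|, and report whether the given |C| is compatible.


V_q(n, t) = 378, q^n = 8192, Hamming bound = 21, |C| = 11 ≤ bound (satisfied).

Step 1: Compute V_q(n, t) = Σ_{j=0}^3 C(n, j) (q−1)^j.
  j = 0: C(13,0)·(1)^0 = 1·1 = 1.
  j = 1: C(13,1)·(1)^1 = 13·1 = 13.
  j = 2: C(13,2)·(1)^2 = 78·1 = 78.
  j = 3: C(13,3)·(1)^3 = 286·1 = 286.
  V_q(n, t) = 1 + 13 + 78 + 286 = 378.
Step 2: q^n = 2^13 = 8192.
Step 3: Hamming bound ⌊q^n / V_q(n,t)⌋ = ⌊8192/378⌋ = 21.
Step 4: Compare |C| = 11 to 21: satisfied.
The claimed |C| lies below the Hamming bound.


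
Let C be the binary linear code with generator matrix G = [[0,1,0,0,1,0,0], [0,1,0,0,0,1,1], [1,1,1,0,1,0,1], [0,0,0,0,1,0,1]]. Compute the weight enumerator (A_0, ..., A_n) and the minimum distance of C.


Weight distribution: A_0 = 1, A_1 = 1, A_2 = 3, A_3 = 6, A_4 = 3, A_5 = 1, A_6 = 1. Minimum distance d = 1.

Enumerate all 2^4 = 16 messages m ∈ F_2^4.
For each, compute codeword c = mG in F_2^7, then tally its weight.
  m = 0000 → c = 0000000, weight = 0.
  m = 1000 → c = 0100100, weight = 2.
  m = 0100 → c = 0100011, weight = 3.
  m = 1100 → c = 0000111, weight = 3.
  m = 0010 → c = 1110101, weight = 5.
  m = 1010 → c = 1010001, weight = 3.
  m = 0110 → c = 1010110, weight = 4.
  m = 1110 → c = 1110010, weight = 4.
  m = 0001 → c = 0000101, weight = 2.
  m = 1001 → c = 0100001, weight = 2.
  m = 0101 → c = 0100110, weight = 3.
  m = 1101 → c = 0000010, weight = 1.
  m = 0011 → c = 1110000, weight = 3.
  m = 1011 → c = 1010100, weight = 3.
  m = 0111 → c = 1010011, weight = 4.
  m = 1111 → c = 1110111, weight = 6.
Tally weights:
  weight 0: 1 codewords.
  weight 1: 1 codewords.
  weight 2: 3 codewords.
  weight 3: 6 codewords.
  weight 4: 3 codewords.
  weight 5: 1 codewords.
  weight 6: 1 codewords.
Minimum distance d = smallest w > 0 with A_w > 0 = 1.
Sanity: Σ A_w = 16 = 2^4 = 16 ✓.


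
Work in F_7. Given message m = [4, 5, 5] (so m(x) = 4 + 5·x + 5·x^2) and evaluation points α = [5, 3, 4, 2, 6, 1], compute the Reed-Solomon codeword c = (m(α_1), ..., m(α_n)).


c = [0, 1, 6, 6, 4, 0]

Message polynomial: m(x) = 4 + 5·x + 5·x^2 (mod 7).
For each evaluation point α_i, compute m(α_i) mod 7:
  α_1 = 5: Horner steps 5 → 2 → 0, so m(5) = 0.
  α_2 = 3: Horner steps 5 → 6 → 1, so m(3) = 1.
  α_3 = 4: Horner steps 5 → 4 → 6, so m(4) = 6.
  α_4 = 2: Horner steps 5 → 1 → 6, so m(2) = 6.
  α_5 = 6: Horner steps 5 → 0 → 4, so m(6) = 4.
  α_6 = 1: Horner steps 5 → 3 → 0, so m(1) = 0.
Codeword c = [0, 1, 6, 6, 4, 0] ∈ F_7^6.


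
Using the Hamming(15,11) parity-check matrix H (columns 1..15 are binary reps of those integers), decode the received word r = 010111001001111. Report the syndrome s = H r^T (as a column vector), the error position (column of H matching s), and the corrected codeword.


s = (1, 1, 0, 0)^T, error position = 12, corrected codeword c = 010111001000111

Compute s = H r^T mod 2 one row at a time:
  s_1 = 0 + 1 + 0 + 0 + 1 + 1 + 1 + 1 = 5 ≡ 1 (mod 2).
  s_2 = 1 + 1 + 1 + 0 + 1 + 1 + 1 + 1 = 7 ≡ 1 (mod 2).
  s_3 = 1 + 0 + 1 + 0 + 0 + 0 + 1 + 1 = 4 ≡ 0 (mod 2).
  s_4 = 0 + 0 + 1 + 0 + 1 + 0 + 1 + 1 = 4 ≡ 0 (mod 2).
s = (1, 1, 0, 0)^T — this equals column 12 of H (binary 1100), so error is at position 12.
Correct: flip bit 12 of r = 010111001001111 to get c = 010111001000111.


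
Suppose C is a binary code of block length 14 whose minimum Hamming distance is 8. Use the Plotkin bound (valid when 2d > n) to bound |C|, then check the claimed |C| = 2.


Plotkin bound M ≤ 8; given |C| = 2 ≤ bound (satisfied).

Check applicability: 2d = 16, n = 14.
2d − n = 2 > 0, so Plotkin applies.
Compute d/(2d−n) = 8/2 ≈ 4.0000.
⌊d/(2d−n)⌋ = 4.
Plotkin bound: M ≤ 2·4 = 8.
Given |C| = 2, check: satisfied.
This |C| is below the Plotkin bound.


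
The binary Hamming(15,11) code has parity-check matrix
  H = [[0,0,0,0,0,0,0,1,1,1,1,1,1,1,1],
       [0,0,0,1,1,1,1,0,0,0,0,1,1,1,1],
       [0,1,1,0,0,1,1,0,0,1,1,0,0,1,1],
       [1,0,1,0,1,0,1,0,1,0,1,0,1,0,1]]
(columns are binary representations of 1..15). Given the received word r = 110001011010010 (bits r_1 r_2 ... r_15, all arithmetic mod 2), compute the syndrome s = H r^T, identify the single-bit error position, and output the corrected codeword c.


s = (0, 0, 0, 1)^T, error position = 1, corrected codeword c = 010001011010010

Compute s = H r^T mod 2 one row at a time:
  s_1 = 1 + 1 + 0 + 1 + 0 + 0 + 1 + 0 = 4 ≡ 0 (mod 2).
  s_2 = 0 + 0 + 1 + 0 + 0 + 0 + 1 + 0 = 2 ≡ 0 (mod 2).
  s_3 = 1 + 0 + 1 + 0 + 0 + 1 + 1 + 0 = 4 ≡ 0 (mod 2).
  s_4 = 1 + 0 + 0 + 0 + 1 + 1 + 0 + 0 = 3 ≡ 1 (mod 2).
s = (0, 0, 0, 1)^T — this equals column 1 of H (binary 0001), so error is at position 1.
Correct: flip bit 1 of r = 110001011010010 to get c = 010001011010010.


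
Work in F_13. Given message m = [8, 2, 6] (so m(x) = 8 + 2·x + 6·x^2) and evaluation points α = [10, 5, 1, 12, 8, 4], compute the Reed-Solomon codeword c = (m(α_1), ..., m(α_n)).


c = [4, 12, 3, 12, 5, 8]

Message polynomial: m(x) = 8 + 2·x + 6·x^2 (mod 13).
For each evaluation point α_i, compute m(α_i) mod 13:
  α_1 = 10: Horner steps 6 → 10 → 4, so m(10) = 4.
  α_2 = 5: Horner steps 6 → 6 → 12, so m(5) = 12.
  α_3 = 1: Horner steps 6 → 8 → 3, so m(1) = 3.
  α_4 = 12: Horner steps 6 → 9 → 12, so m(12) = 12.
  α_5 = 8: Horner steps 6 → 11 → 5, so m(8) = 5.
  α_6 = 4: Horner steps 6 → 0 → 8, so m(4) = 8.
Codeword c = [4, 12, 3, 12, 5, 8] ∈ F_13^6.


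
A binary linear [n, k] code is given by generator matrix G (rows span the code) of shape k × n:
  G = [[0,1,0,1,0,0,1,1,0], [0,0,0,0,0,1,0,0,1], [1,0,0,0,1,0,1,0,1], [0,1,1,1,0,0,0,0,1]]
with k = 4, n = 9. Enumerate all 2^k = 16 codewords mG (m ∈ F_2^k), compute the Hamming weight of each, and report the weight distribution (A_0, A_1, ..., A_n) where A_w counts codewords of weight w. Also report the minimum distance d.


Weight distribution: A_0 = 1, A_2 = 1, A_4 = 8, A_6 = 5, A_8 = 1. Minimum distance d = 2.

Enumerate all 2^4 = 16 messages m ∈ F_2^4.
For each, compute codeword c = mG in F_2^9, then tally its weight.
  m = 0000 → c = 000000000, weight = 0.
  m = 1000 → c = 010100110, weight = 4.
  m = 0100 → c = 000001001, weight = 2.
  m = 1100 → c = 010101111, weight = 6.
  m = 0010 → c = 100010101, weight = 4.
  m = 1010 → c = 110110011, weight = 6.
  m = 0110 → c = 100011100, weight = 4.
  m = 1110 → c = 110111010, weight = 6.
  m = 0001 → c = 011100001, weight = 4.
  m = 1001 → c = 001000111, weight = 4.
  m = 0101 → c = 011101000, weight = 4.
  m = 1101 → c = 001001110, weight = 4.
  m = 0011 → c = 111110100, weight = 6.
  m = 1011 → c = 101010010, weight = 4.
  m = 0111 → c = 111111101, weight = 8.
  m = 1111 → c = 101011011, weight = 6.
Tally weights:
  weight 0: 1 codewords.
  weight 2: 1 codewords.
  weight 4: 8 codewords.
  weight 6: 5 codewords.
  weight 8: 1 codewords.
Minimum distance d = smallest w > 0 with A_w > 0 = 2.
Sanity: Σ A_w = 16 = 2^4 = 16 ✓.


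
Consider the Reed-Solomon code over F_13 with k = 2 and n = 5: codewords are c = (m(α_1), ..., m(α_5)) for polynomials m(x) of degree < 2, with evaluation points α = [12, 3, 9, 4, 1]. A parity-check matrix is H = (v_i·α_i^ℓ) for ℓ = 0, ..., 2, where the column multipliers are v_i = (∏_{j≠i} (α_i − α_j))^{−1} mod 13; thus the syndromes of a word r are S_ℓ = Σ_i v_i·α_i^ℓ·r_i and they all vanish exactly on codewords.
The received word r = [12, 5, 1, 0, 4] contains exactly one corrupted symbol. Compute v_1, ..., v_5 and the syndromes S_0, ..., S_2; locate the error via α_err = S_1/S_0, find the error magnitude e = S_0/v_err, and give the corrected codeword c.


S = (10, 10, 10), error at position 5, error magnitude e = 2, c = [12, 5, 1, 0, 2].

Step 1: column multipliers v_i = (∏_{j≠i}(α_i − α_j))^{−1} mod 13.
  i = 1 (α = 12): (12−3)(12−9)(12−4)(12−1) = 9·3·8·11 = 2376 ≡ 10, so v_1 = 10^{−1} = 4 (mod 13).
  i = 2 (α = 3): (3−12)(3−9)(3−4)(3−1) = (−9)·(−6)·(−1)·2 = −108 ≡ 9, so v_2 = 9^{−1} = 3 (mod 13).
  i = 3 (α = 9): (9−12)(9−3)(9−4)(9−1) = (−3)·6·5·8 = −720 ≡ 8, so v_3 = 8^{−1} = 5 (mod 13).
  i = 4 (α = 4): (4−12)(4−3)(4−9)(4−1) = (−8)·1·(−5)·3 = 120 ≡ 3, so v_4 = 3^{−1} = 9 (mod 13).
  i = 5 (α = 1): (1−12)(1−3)(1−9)(1−4) = (−11)·(−2)·(−8)·(−3) = 528 ≡ 8, so v_5 = 8^{−1} = 5 (mod 13).
  v = [4, 3, 5, 9, 5].
Step 2: syndromes of r = [12, 5, 1, 0, 4] (all sums mod 13).
  S_0 = Σ v_i r_i = 4·12 + 3·5 + 5·1 + 9·0 + 5·4 = 88 ≡ 10.
  S_1 = Σ v_i α_i r_i = 4·12·12 + 3·3·5 + 5·9·1 + 9·4·0 + 5·1·4 = 686 ≡ 10.
  α_i^2 mod 13 = [1, 9, 3, 3, 1].
  S_2 = Σ v_i α_i^2 r_i = 4·1·12 + 3·9·5 + 5·3·1 + 9·3·0 + 5·1·4 = 218 ≡ 10.
  S = (10, 10, 10) ≠ 0, so r is not a codeword (an error is present).
Step 3: locate the error. For a single error e at position i, S_ℓ = v_i·e·α_i^ℓ, so α_err = S_1/S_0.
  S_0^{−1} = 10^{−1} = 4 (mod 13), so α_err = 10·4 = 40 ≡ 1 = α_5. Error position i = 5.
  Consistency check: S_2/S_1 = 10·4 = 40 ≡ 1 = α_err ✓ (single-error assumption holds).
Step 4: error magnitude e = S_0/v_5 = S_0·∏_{j≠5}(α_5 − α_j) = 10·8 = 80 ≡ 2 (mod 13).
Step 5: correct position 5: c_5 = r_5 − e = 4 − 2 ≡ 2 (mod 13). Hence c = [12, 5, 1, 0, 2].
  Check: interpolating c through the α_i gives m(x) = 7 + 8·x (degree < 2) with m(α_i) = c_i for every i, so c is indeed a codeword.


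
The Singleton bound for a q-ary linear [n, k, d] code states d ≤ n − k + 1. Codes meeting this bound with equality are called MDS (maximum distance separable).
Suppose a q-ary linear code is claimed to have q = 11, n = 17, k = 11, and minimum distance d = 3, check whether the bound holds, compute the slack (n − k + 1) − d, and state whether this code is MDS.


Singleton RHS = n − k + 1 = 7, slack = 4, bound satisfied, not MDS.

Singleton bound: d ≤ n − k + 1.
Here n = 17, k = 11, so n − k + 1 = 7.
Given d = 3, check d ≤ 7: YES.
Slack = (n − k + 1) − d = 4.
The code is NOT MDS (slack = 4 > 0).
Description: the claimed parameters are [17, 11, 3]_11; such a code would be non-MDS.


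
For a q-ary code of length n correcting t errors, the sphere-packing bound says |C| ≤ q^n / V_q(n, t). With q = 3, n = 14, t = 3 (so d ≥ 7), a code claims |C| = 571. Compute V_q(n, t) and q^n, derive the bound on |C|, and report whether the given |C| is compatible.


V_q(n, t) = 3305, q^n = 4782969, Hamming bound = 1447, |C| = 571 ≤ bound (satisfied).

Step 1: Compute V_q(n, t) = Σ_{j=0}^3 C(n, j) (q−1)^j.
  j = 0: C(14,0)·(2)^0 = 1·1 = 1.
  j = 1: C(14,1)·(2)^1 = 14·2 = 28.
  j = 2: C(14,2)·(2)^2 = 91·4 = 364.
  j = 3: C(14,3)·(2)^3 = 364·8 = 2912.
  V_q(n, t) = 1 + 28 + 364 + 2912 = 3305.
Step 2: q^n = 3^14 = 4782969.
Step 3: Hamming bound ⌊q^n / V_q(n,t)⌋ = ⌊4782969/3305⌋ = 1447.
Step 4: Compare |C| = 571 to 1447: satisfied.
The claimed |C| lies below the Hamming bound.


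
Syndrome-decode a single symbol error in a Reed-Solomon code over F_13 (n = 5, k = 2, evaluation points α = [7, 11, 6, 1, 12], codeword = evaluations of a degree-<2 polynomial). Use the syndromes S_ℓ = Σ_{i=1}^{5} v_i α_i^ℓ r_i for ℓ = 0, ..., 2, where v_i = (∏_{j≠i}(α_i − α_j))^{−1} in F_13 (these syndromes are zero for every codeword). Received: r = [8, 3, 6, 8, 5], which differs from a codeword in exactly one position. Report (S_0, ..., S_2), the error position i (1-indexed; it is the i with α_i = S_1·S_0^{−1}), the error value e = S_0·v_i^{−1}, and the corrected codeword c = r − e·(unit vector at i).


S = (7, 7, 7), error at position 4, error magnitude e = 12, c = [8, 3, 6, 9, 5].

Step 1: column multipliers v_i = (∏_{j≠i}(α_i − α_j))^{−1} mod 13.
  i = 1 (α = 7): (7−11)(7−6)(7−1)(7−12) = (−4)·1·6·(−5) = 120 ≡ 3, so v_1 = 3^{−1} = 9 (mod 13).
  i = 2 (α = 11): (11−7)(11−6)(11−1)(11−12) = 4·5·10·(−1) = −200 ≡ 8, so v_2 = 8^{−1} = 5 (mod 13).
  i = 3 (α = 6): (6−7)(6−11)(6−1)(6−12) = (−1)·(−5)·5·(−6) = −150 ≡ 6, so v_3 = 6^{−1} = 11 (mod 13).
  i = 4 (α = 1): (1−7)(1−11)(1−6)(1−12) = (−6)·(−10)·(−5)·(−11) = 3300 ≡ 11, so v_4 = 11^{−1} = 6 (mod 13).
  i = 5 (α = 12): (12−7)(12−11)(12−6)(12−1) = 5·1·6·11 = 330 ≡ 5, so v_5 = 5^{−1} = 8 (mod 13).
  v = [9, 5, 11, 6, 8].
Step 2: syndromes of r = [8, 3, 6, 8, 5] (all sums mod 13).
  S_0 = Σ v_i r_i = 9·8 + 5·3 + 11·6 + 6·8 + 8·5 = 241 ≡ 7.
  S_1 = Σ v_i α_i r_i = 9·7·8 + 5·11·3 + 11·6·6 + 6·1·8 + 8·12·5 = 1593 ≡ 7.
  α_i^2 mod 13 = [10, 4, 10, 1, 1].
  S_2 = Σ v_i α_i^2 r_i = 9·10·8 + 5·4·3 + 11·10·6 + 6·1·8 + 8·1·5 = 1528 ≡ 7.
  S = (7, 7, 7) ≠ 0, so r is not a codeword (an error is present).
Step 3: locate the error. For a single error e at position i, S_ℓ = v_i·e·α_i^ℓ, so α_err = S_1/S_0.
  S_0^{−1} = 7^{−1} = 2 (mod 13), so α_err = 7·2 = 14 ≡ 1 = α_4. Error position i = 4.
  Consistency check: S_2/S_1 = 7·2 = 14 ≡ 1 = α_err ✓ (single-error assumption holds).
Step 4: error magnitude e = S_0/v_4 = S_0·∏_{j≠4}(α_4 − α_j) = 7·11 = 77 ≡ 12 (mod 13).
Step 5: correct position 4: c_4 = r_4 − e = 8 − 12 ≡ 9 (mod 13). Hence c = [8, 3, 6, 9, 5].
  Check: interpolating c through the α_i gives m(x) = 7 + 2·x (degree < 2) with m(α_i) = c_i for every i, so c is indeed a codeword.


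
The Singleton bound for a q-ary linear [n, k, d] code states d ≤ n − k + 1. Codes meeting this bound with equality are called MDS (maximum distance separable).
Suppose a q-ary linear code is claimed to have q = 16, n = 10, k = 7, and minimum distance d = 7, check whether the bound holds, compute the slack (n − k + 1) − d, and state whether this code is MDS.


Singleton RHS = n − k + 1 = 4, slack = -3, bound violated (no such code; not MDS).

Singleton bound: d ≤ n − k + 1.
Here n = 10, k = 7, so n − k + 1 = 4.
Given d = 7, check d ≤ 4: NO.
Slack = (n − k + 1) − d = -3.
The slack is negative: d = 7 exceeds n − k + 1 = 4 by 3, so the Singleton bound is violated and no linear [10, 7, 7]_16 code can exist. In particular it is not MDS (MDS requires d = n − k + 1 exactly).
Description: the claimed parameters are [10, 7, 7]_16; such a code would be impossible (violates the Singleton bound).


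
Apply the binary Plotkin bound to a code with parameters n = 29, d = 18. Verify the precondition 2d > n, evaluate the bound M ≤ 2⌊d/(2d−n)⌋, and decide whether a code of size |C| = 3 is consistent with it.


Plotkin bound M ≤ 4; given |C| = 3 ≤ bound (satisfied).

Check applicability: 2d = 36, n = 29.
2d − n = 7 > 0, so Plotkin applies.
Compute d/(2d−n) = 18/7 ≈ 2.5714.
⌊d/(2d−n)⌋ = 2.
Plotkin bound: M ≤ 2·2 = 4.
Given |C| = 3, check: satisfied.
This |C| is below the Plotkin bound.


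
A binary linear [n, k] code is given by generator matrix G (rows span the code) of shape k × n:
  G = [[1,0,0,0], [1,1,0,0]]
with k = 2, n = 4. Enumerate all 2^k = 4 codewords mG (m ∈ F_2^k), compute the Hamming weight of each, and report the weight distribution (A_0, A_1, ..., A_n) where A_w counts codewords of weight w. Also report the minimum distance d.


Weight distribution: A_0 = 1, A_1 = 2, A_2 = 1. Minimum distance d = 1.

Enumerate all 2^2 = 4 messages m ∈ F_2^2.
For each, compute codeword c = mG in F_2^4, then tally its weight.
  m = 00 → c = 0000, weight = 0.
  m = 10 → c = 1000, weight = 1.
  m = 01 → c = 1100, weight = 2.
  m = 11 → c = 0100, weight = 1.
Tally weights:
  weight 0: 1 codewords.
  weight 1: 2 codewords.
  weight 2: 1 codewords.
Minimum distance d = smallest w > 0 with A_w > 0 = 1.
Sanity: Σ A_w = 4 = 2^2 = 4 ✓.


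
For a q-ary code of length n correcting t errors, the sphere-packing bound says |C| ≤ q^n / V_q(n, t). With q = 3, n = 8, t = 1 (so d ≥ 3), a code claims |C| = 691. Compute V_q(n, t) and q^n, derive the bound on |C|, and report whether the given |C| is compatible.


V_q(n, t) = 17, q^n = 6561, Hamming bound = 385, |C| = 691 > bound (violated).

Step 1: Compute V_q(n, t) = Σ_{j=0}^1 C(n, j) (q−1)^j.
  j = 0: C(8,0)·(2)^0 = 1·1 = 1.
  j = 1: C(8,1)·(2)^1 = 8·2 = 16.
  V_q(n, t) = 1 + 16 = 17.
Step 2: q^n = 3^8 = 6561.
Step 3: Hamming bound ⌊q^n / V_q(n,t)⌋ = ⌊6561/17⌋ = 385.
Step 4: Compare |C| = 691 to 385: violated.
The claimed |C| lies above the Hamming bound, so no 3-ary code of length 8 with d ≥ 3 can have 691 codewords.


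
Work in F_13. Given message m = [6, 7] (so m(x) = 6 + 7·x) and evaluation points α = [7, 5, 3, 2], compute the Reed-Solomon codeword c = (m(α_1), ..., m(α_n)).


c = [3, 2, 1, 7]

Message polynomial: m(x) = 6 + 7·x (mod 13).
For each evaluation point α_i, compute m(α_i) mod 13:
  α_1 = 7: Horner steps 7 → 3, so m(7) = 3.
  α_2 = 5: Horner steps 7 → 2, so m(5) = 2.
  α_3 = 3: Horner steps 7 → 1, so m(3) = 1.
  α_4 = 2: Horner steps 7 → 7, so m(2) = 7.
Codeword c = [3, 2, 1, 7] ∈ F_13^4.


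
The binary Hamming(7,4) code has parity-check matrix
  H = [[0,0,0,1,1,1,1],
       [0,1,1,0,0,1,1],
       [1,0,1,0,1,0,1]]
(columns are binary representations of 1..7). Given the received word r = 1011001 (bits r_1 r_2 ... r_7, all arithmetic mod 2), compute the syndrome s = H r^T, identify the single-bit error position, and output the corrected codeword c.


s = (0, 0, 1)^T, error position = 1, corrected codeword c = 0011001

Compute s = H r^T mod 2 one row at a time:
  s_1 = 1 + 0 + 0 + 1 = 2 ≡ 0 (mod 2).
  s_2 = 0 + 1 + 0 + 1 = 2 ≡ 0 (mod 2).
  s_3 = 1 + 1 + 0 + 1 = 3 ≡ 1 (mod 2).
s = (0, 0, 1)^T — this equals column 1 of H (binary 001), so error is at position 1.
Correct: flip bit 1 of r = 1011001 to get c = 0011001.


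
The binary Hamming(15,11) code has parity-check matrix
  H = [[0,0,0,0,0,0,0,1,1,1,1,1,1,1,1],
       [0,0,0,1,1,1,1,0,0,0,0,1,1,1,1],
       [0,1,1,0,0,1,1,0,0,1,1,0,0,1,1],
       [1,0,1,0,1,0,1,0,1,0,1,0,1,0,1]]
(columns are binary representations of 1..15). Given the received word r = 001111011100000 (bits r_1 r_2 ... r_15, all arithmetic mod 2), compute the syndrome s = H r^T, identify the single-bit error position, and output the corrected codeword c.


s = (1, 1, 1, 1)^T, error position = 15, corrected codeword c = 001111011100001

Compute s = H r^T mod 2 one row at a time:
  s_1 = 1 + 1 + 1 + 0 + 0 + 0 + 0 + 0 = 3 ≡ 1 (mod 2).
  s_2 = 1 + 1 + 1 + 0 + 0 + 0 + 0 + 0 = 3 ≡ 1 (mod 2).
  s_3 = 0 + 1 + 1 + 0 + 1 + 0 + 0 + 0 = 3 ≡ 1 (mod 2).
  s_4 = 0 + 1 + 1 + 0 + 1 + 0 + 0 + 0 = 3 ≡ 1 (mod 2).
s = (1, 1, 1, 1)^T — this equals column 15 of H (binary 1111), so error is at position 15.
Correct: flip bit 15 of r = 001111011100000 to get c = 001111011100001.


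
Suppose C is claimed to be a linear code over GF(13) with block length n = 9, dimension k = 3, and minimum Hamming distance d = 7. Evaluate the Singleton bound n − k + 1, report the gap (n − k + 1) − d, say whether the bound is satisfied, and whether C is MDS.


Singleton RHS = n − k + 1 = 7, slack = 0, bound satisfied, MDS.

Singleton bound: d ≤ n − k + 1.
Here n = 9, k = 3, so n − k + 1 = 7.
Given d = 7, check d ≤ 7: YES.
Slack = (n − k + 1) − d = 0.
The code is MDS (slack = 0).
Description: the claimed parameters are [9, 3, 7]_13; such a code would be MDS (meets Singleton bound).


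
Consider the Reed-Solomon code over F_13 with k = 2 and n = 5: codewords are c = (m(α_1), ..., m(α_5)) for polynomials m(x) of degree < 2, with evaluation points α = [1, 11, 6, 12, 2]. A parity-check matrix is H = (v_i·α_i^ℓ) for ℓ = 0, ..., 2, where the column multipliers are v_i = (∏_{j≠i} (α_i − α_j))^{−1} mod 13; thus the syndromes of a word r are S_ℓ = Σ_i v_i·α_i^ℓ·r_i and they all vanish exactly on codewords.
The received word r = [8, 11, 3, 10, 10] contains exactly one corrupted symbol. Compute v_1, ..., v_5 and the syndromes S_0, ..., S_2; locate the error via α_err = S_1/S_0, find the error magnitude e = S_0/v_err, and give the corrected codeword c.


S = (4, 8, 3), error at position 5, error magnitude e = 3, c = [8, 11, 3, 10, 7].

Step 1: column multipliers v_i = (∏_{j≠i}(α_i − α_j))^{−1} mod 13.
  i = 1 (α = 1): (1−11)(1−6)(1−12)(1−2) = (−10)·(−5)·(−11)·(−1) = 550 ≡ 4, so v_1 = 4^{−1} = 10 (mod 13).
  i = 2 (α = 11): (11−1)(11−6)(11−12)(11−2) = 10·5·(−1)·9 = −450 ≡ 5, so v_2 = 5^{−1} = 8 (mod 13).
  i = 3 (α = 6): (6−1)(6−11)(6−12)(6−2) = 5·(−5)·(−6)·4 = 600 ≡ 2, so v_3 = 2^{−1} = 7 (mod 13).
  i = 4 (α = 12): (12−1)(12−11)(12−6)(12−2) = 11·1·6·10 = 660 ≡ 10, so v_4 = 10^{−1} = 4 (mod 13).
  i = 5 (α = 2): (2−1)(2−11)(2−6)(2−12) = 1·(−9)·(−4)·(−10) = −360 ≡ 4, so v_5 = 4^{−1} = 10 (mod 13).
  v = [10, 8, 7, 4, 10].
Step 2: syndromes of r = [8, 11, 3, 10, 10] (all sums mod 13).
  S_0 = Σ v_i r_i = 10·8 + 8·11 + 7·3 + 4·10 + 10·10 = 329 ≡ 4.
  S_1 = Σ v_i α_i r_i = 10·1·8 + 8·11·11 + 7·6·3 + 4·12·10 + 10·2·10 = 1854 ≡ 8.
  α_i^2 mod 13 = [1, 4, 10, 1, 4].
  S_2 = Σ v_i α_i^2 r_i = 10·1·8 + 8·4·11 + 7·10·3 + 4·1·10 + 10·4·10 = 1082 ≡ 3.
  S = (4, 8, 3) ≠ 0, so r is not a codeword (an error is present).
Step 3: locate the error. For a single error e at position i, S_ℓ = v_i·e·α_i^ℓ, so α_err = S_1/S_0.
  S_0^{−1} = 4^{−1} = 10 (mod 13), so α_err = 8·10 = 80 ≡ 2 = α_5. Error position i = 5.
  Consistency check: S_2/S_1 = 3·5 = 15 ≡ 2 = α_err ✓ (single-error assumption holds).
Step 4: error magnitude e = S_0/v_5 = S_0·∏_{j≠5}(α_5 − α_j) = 4·4 = 16 ≡ 3 (mod 13).
Step 5: correct position 5: c_5 = r_5 − e = 10 − 3 ≡ 7 (mod 13). Hence c = [8, 11, 3, 10, 7].
  Check: interpolating c through the α_i gives m(x) = 9 + 12·x (degree < 2) with m(α_i) = c_i for every i, so c is indeed a codeword.


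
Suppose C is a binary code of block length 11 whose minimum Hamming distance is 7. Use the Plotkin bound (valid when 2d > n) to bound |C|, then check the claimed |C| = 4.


Plotkin bound M ≤ 4; given |C| = 4 ≤ bound (satisfied).

Check applicability: 2d = 14, n = 11.
2d − n = 3 > 0, so Plotkin applies.
Compute d/(2d−n) = 7/3 ≈ 2.3333.
⌊d/(2d−n)⌋ = 2.
Plotkin bound: M ≤ 2·2 = 4.
Given |C| = 4, check: satisfied.
This |C| is at the Plotkin bound.


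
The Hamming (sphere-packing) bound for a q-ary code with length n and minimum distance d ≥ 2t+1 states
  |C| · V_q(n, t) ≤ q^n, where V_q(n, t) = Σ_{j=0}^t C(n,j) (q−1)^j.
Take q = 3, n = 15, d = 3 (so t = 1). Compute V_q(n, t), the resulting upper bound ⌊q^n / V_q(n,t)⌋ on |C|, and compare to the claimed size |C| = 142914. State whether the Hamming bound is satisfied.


V_q(n, t) = 31, q^n = 14348907, Hamming bound = 462867, |C| = 142914 ≤ bound (satisfied).

Step 1: Compute V_q(n, t) = Σ_{j=0}^1 C(n, j) (q−1)^j.
  j = 0: C(15,0)·(2)^0 = 1·1 = 1.
  j = 1: C(15,1)·(2)^1 = 15·2 = 30.
  V_q(n, t) = 1 + 30 = 31.
Step 2: q^n = 3^15 = 14348907.
Step 3: Hamming bound ⌊q^n / V_q(n,t)⌋ = ⌊14348907/31⌋ = 462867.
Step 4: Compare |C| = 142914 to 462867: satisfied.
The claimed |C| lies below the Hamming bound.


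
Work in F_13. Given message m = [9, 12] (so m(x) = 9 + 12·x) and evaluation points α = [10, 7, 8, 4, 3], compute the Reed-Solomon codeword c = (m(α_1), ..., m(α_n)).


c = [12, 2, 1, 5, 6]

Message polynomial: m(x) = 9 + 12·x (mod 13).
For each evaluation point α_i, compute m(α_i) mod 13:
  α_1 = 10: Horner steps 12 → 12, so m(10) = 12.
  α_2 = 7: Horner steps 12 → 2, so m(7) = 2.
  α_3 = 8: Horner steps 12 → 1, so m(8) = 1.
  α_4 = 4: Horner steps 12 → 5, so m(4) = 5.
  α_5 = 3: Horner steps 12 → 6, so m(3) = 6.
Codeword c = [12, 2, 1, 5, 6] ∈ F_13^5.


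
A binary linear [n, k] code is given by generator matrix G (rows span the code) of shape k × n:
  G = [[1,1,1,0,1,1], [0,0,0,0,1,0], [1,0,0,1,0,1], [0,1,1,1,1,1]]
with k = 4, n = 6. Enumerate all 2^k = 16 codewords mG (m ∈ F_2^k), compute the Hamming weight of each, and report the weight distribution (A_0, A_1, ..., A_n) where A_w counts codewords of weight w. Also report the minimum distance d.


Weight distribution: A_0 = 1, A_1 = 2, A_2 = 2, A_3 = 4, A_4 = 5, A_5 = 2. Minimum distance d = 1.

Enumerate all 2^4 = 16 messages m ∈ F_2^4.
For each, compute codeword c = mG in F_2^6, then tally its weight.
  m = 0000 → c = 000000, weight = 0.
  m = 1000 → c = 111011, weight = 5.
  m = 0100 → c = 000010, weight = 1.
  m = 1100 → c = 111001, weight = 4.
  m = 0010 → c = 100101, weight = 3.
  m = 1010 → c = 011110, weight = 4.
  m = 0110 → c = 100111, weight = 4.
  m = 1110 → c = 011100, weight = 3.
  m = 0001 → c = 011111, weight = 5.
  m = 1001 → c = 100100, weight = 2.
  m = 0101 → c = 011101, weight = 4.
  m = 1101 → c = 100110, weight = 3.
  m = 0011 → c = 111010, weight = 4.
  m = 1011 → c = 000001, weight = 1.
  m = 0111 → c = 111000, weight = 3.
  m = 1111 → c = 000011, weight = 2.
Tally weights:
  weight 0: 1 codewords.
  weight 1: 2 codewords.
  weight 2: 2 codewords.
  weight 3: 4 codewords.
  weight 4: 5 codewords.
  weight 5: 2 codewords.
Minimum distance d = smallest w > 0 with A_w > 0 = 1.
Sanity: Σ A_w = 16 = 2^4 = 16 ✓.


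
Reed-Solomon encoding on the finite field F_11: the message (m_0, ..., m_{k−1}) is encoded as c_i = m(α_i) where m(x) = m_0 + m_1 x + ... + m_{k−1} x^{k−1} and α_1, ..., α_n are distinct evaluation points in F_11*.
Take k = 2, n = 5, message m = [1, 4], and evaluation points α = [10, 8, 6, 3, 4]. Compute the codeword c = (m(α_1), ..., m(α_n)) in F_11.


c = [8, 0, 3, 2, 6]

Message polynomial: m(x) = 1 + 4·x (mod 11).
For each evaluation point α_i, compute m(α_i) mod 11:
  α_1 = 10: Horner steps 4 → 8, so m(10) = 8.
  α_2 = 8: Horner steps 4 → 0, so m(8) = 0.
  α_3 = 6: Horner steps 4 → 3, so m(6) = 3.
  α_4 = 3: Horner steps 4 → 2, so m(3) = 2.
  α_5 = 4: Horner steps 4 → 6, so m(4) = 6.
Codeword c = [8, 0, 3, 2, 6] ∈ F_11^5.


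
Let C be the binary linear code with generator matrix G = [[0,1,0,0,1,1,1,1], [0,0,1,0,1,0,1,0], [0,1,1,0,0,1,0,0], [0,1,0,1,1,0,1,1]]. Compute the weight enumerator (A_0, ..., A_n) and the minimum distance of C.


Weight distribution: A_0 = 1, A_1 = 1, A_2 = 1, A_3 = 4, A_4 = 5, A_5 = 3, A_6 = 1. Minimum distance d = 1.

Enumerate all 2^4 = 16 messages m ∈ F_2^4.
For each, compute codeword c = mG in F_2^8, then tally its weight.
  m = 0000 → c = 00000000, weight = 0.
  m = 1000 → c = 01001111, weight = 5.
  m = 0100 → c = 00101010, weight = 3.
  m = 1100 → c = 01100101, weight = 4.
  m = 0010 → c = 01100100, weight = 3.
  m = 1010 → c = 00101011, weight = 4.
  m = 0110 → c = 01001110, weight = 4.
  m = 1110 → c = 00000001, weight = 1.
  m = 0001 → c = 01011011, weight = 5.
  m = 1001 → c = 00010100, weight = 2.
  m = 0101 → c = 01110001, weight = 4.
  m = 1101 → c = 00111110, weight = 5.
  m = 0011 → c = 00111111, weight = 6.
  m = 1011 → c = 01110000, weight = 3.
  m = 0111 → c = 00010101, weight = 3.
  m = 1111 → c = 01011010, weight = 4.
Tally weights:
  weight 0: 1 codewords.
  weight 1: 1 codewords.
  weight 2: 1 codewords.
  weight 3: 4 codewords.
  weight 4: 5 codewords.
  weight 5: 3 codewords.
  weight 6: 1 codewords.
Minimum distance d = smallest w > 0 with A_w > 0 = 1.
Sanity: Σ A_w = 16 = 2^4 = 16 ✓.
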